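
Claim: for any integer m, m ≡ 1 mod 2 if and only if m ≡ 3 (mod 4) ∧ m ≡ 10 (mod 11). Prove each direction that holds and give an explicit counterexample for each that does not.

Forward direction. This fails: m = 1 gives 1 ≡ 1 (mod 2) but 1 ≡ 1 (mod 4), so the conjunction on the right does not hold.

Converse. If m ≡ 3 (mod 4) and m ≡ 10 (mod 11), then by the Chinese remainder theorem m ≡ 43 (mod 44). Since 43 ≡ 1 (mod 2) and 2 ∣ 44, we get m ≡ 1 (mod 2).

Only the converse holds.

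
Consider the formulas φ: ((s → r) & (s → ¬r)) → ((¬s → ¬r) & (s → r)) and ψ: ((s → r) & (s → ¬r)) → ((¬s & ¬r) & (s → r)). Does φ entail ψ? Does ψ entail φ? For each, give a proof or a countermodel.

(⟹) Assume the antecedent. If s is true, the consequent reduces to true regardless of the other variables. If s is false, the antecedent forces (s = F, r = F), and the consequent holds there. Either way the consequent holds.

(⟸) Assume the antecedent. If s is true, the consequent reduces to true regardless of the other variables. If s is false, the antecedent forces (s = F, r = F), and the consequent holds there. Either way the consequent holds.

The biconditional holds.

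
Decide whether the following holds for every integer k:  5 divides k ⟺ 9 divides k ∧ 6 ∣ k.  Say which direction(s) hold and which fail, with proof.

(→) This fails: take k = 5. Certainly 5 ∣ 5, but 9 ∤ 5.

(←) This fails: take k = 18. Both 9 ∣ 18 and 6 ∣ 18, yet 18 is not a multiple of 5 (since 18 = 3·5 + 3), so 5 ∤ 18.

(⇒) fails and (⇐) fails.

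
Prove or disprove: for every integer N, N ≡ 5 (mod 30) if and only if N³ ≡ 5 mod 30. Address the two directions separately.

(→) Suppose N ≡ 5 (mod 30). Write N = 30j + 5. Then (30j + 5)³ = 27000j³ + 13500j² + 2250j + 125 = 30(900j³ + 450j² + 75j + 4) + 5, so N³ ≡ 5 (mod 30).

(←) Conversely, suppose N³ ≡ 5 (mod 30). The only residue r in {0, …, 29} with r³ ≡ 5 (mod 30) is r = 5, so N ≡ 5 (mod 30).

Equivalent; both directions hold.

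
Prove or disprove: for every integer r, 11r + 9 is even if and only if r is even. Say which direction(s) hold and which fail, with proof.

[⇒] This fails: r = 7 gives 11r + 9 = 86, which is even, but 7 is odd, not even.

[⇐] This also fails: r = 2 is even, but 11r + 9 = 31 is odd, not even.

Neither implication holds.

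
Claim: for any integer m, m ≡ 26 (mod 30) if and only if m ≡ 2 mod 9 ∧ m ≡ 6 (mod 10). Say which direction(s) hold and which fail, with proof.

(⇒) fails; (⇐) holds.

(⇒) This fails: m = 26 gives 26 ≡ 26 (mod 30) but 26 ≡ 8 (mod 9), so the conjunction on the right does not hold.

(⇐) Conversely, if m ≡ 2 (mod 9) and m ≡ 6 (mod 10), then by the Chinese remainder theorem m ≡ 56 (mod 90). Since 56 ≡ 26 (mod 30) and 30 ∣ 90, we get m ≡ 26 (mod 30).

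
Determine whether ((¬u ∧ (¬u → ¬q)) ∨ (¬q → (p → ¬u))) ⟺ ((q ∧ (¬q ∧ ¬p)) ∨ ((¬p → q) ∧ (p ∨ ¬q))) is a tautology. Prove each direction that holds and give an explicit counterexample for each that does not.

Neither implication holds.

(→) This fails. Under p = F, q = F, u = F, the left side is true but the right side is false.

(←) This fails. Under p = T, q = F, u = T, the left side is false but the right side is true.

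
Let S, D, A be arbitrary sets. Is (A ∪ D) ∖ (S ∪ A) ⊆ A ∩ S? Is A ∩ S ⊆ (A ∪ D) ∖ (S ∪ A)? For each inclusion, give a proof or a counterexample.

(⊆) fails and (⊇) fails.

Forward inclusion. This inclusion fails. Take S = ∅, D = {1}, A = ∅; then 1 ∈ (A ∪ D) ∖ (S ∪ A) but 1 ∉ A ∩ S.

Reverse inclusion. This inclusion fails. Take S = {1}, D = ∅, A = {1}; then 1 ∈ A ∩ S but 1 ∉ (A ∪ D) ∖ (S ∪ A).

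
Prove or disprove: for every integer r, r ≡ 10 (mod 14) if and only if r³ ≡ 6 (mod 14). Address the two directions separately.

[⇐] This fails: take r = 6. Then 6³ = 216 ≡ 6 (mod 14), yet 6 ≡ 6 (mod 14), not 10.

[⇒] Suppose r ≡ 10 (mod 14). Write r = 14j + 10. Then (14j + 10)³ = 2744j³ + 5880j² + 4200j + 1000 = 14(196j³ + 420j² + 300j + 71) + 6, so r³ ≡ 6 (mod 14).

Only the forward implication holds.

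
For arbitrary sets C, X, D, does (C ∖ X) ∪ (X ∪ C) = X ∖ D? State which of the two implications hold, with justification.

The sets are not equal: only the reverse inclusion holds.

(⟹) This inclusion fails. Take C = {1}, X = ∅, D = ∅; then 1 ∈ (C ∖ X) ∪ (X ∪ C) but 1 ∉ X ∖ D.

(⟸) Let x ∈ X ∖ D. Then either x ∈ X and x ∉ C, D; or x ∈ C ∩ X and x ∉ D. In each case x ∈ (C ∖ X) ∪ (X ∪ C), so X ∖ D ⊆ (C ∖ X) ∪ (X ∪ C).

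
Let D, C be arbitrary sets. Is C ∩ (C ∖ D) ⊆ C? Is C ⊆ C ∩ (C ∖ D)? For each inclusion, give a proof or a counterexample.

(⊆) holds; (⊇) fails.

(⊇) This inclusion fails. Take D = {1}, C = {1}; then 1 ∈ C but 1 ∉ C ∩ (C ∖ D).

(⊆) Let x ∈ C ∩ (C ∖ D). Then x ∈ C and x ∉ D, from which x ∈ C.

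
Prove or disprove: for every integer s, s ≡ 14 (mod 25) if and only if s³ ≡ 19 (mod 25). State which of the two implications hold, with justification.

[⇒] Suppose s ≡ 14 (mod 25). Write s = 25j + 14. Then (25j + 14)³ = 15625j³ + 26250j² + 14700j + 2744 = 25(625j³ + 1050j² + 588j + 109) + 19, so s³ ≡ 19 (mod 25).

[⇐] Conversely, suppose s³ ≡ 19 (mod 25). The only residue r in {0, …, 24} with r³ ≡ 19 (mod 25) is r = 14, so s ≡ 14 (mod 25).

The biconditional holds.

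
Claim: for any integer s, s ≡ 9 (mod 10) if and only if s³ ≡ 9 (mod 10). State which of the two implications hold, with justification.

The biconditional holds.

(⇒) Suppose s ≡ 9 (mod 10). Write s = 10j + 9. Then (10j + 9)³ = 1000j³ + 2700j² + 2430j + 729 = 10(100j³ + 270j² + 243j + 72) + 9, so s³ ≡ 9 (mod 10).

(⇐) For the converse, argue contrapositively. If s ≢ 9 (mod 10), then s is congruent to one of 0, 1, 2, 3, 4, 5, 6, 7, 8 modulo 10, and these give s³ ≡ 0, 1, 8, 7, 4, 5, 6, 3, 2 respectively — never 9.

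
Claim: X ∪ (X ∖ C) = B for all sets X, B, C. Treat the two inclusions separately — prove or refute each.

(⊆) fails and (⊇) fails.

Forward inclusion. This inclusion fails. Take X = {1}, B = ∅, C = ∅; then 1 ∈ X ∪ (X ∖ C) but 1 ∉ B.

Reverse inclusion. This inclusion fails. Take X = ∅, B = {1}, C = ∅; then 1 ∈ B but 1 ∉ X ∪ (X ∖ C).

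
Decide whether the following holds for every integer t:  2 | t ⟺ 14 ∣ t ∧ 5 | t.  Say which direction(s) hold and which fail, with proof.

Not equivalent: only (⇐) holds.

(←) Suppose 14 ∣ t and 5 ∣ t. Any common multiple of 14 and 5 is a multiple of their lcm; here gcd(14, 5) = 1, so lcm(14, 5) = 14·5 = 70, so 70 ∣ t. Since 2 ∣ 70, it follows that 2 ∣ t.

(→) This fails: take t = 2. Certainly 2 ∣ 2, but 14 ∤ 2.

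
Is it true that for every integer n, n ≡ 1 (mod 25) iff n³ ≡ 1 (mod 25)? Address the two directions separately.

Both directions hold; the statement is true.

[⇒] Suppose n ≡ 1 (mod 25). Write n = 25j + 1. Then (25j + 1)³ = 15625j³ + 1875j² + 75j + 1 = 25(625j³ + 75j² + 3j) + 1, so n³ ≡ 1 (mod 25).

[⇐] Conversely, suppose n³ ≡ 1 (mod 25). The only residue r in {0, …, 24} with r³ ≡ 1 (mod 25) is r = 1, so n ≡ 1 (mod 25).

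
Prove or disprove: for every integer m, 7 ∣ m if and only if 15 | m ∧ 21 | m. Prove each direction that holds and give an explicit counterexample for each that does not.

(→) This fails: take m = 7. Certainly 7 ∣ 7, but 15 ∤ 7.

(←) Suppose 15 ∣ m and 21 ∣ m. Any common multiple of 15 and 21 is a multiple of their lcm; here lcm(15, 21) = 15·21/gcd(15, 21) = 315/3 = 105, so 105 ∣ m. Since 7 ∣ 105, it follows that 7 ∣ m.

The forward direction fails; the converse holds.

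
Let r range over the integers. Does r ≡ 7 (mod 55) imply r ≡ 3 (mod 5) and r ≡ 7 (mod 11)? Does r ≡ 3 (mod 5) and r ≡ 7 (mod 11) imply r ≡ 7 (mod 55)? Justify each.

Forward direction. This fails: r = 7 gives 7 ≡ 7 (mod 55) but 7 ≡ 2 (mod 5), so the conjunction on the right does not hold.

Converse. This fails: r = 18 satisfies both congruences on the right (18 ≡ 3 mod 5 and 18 ≡ 7 mod 11) yet 18 ≡ 18 (mod 55), not 7.

Neither implication holds.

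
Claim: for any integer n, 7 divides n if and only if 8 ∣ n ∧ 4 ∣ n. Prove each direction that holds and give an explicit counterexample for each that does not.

(→) This fails: take n = 7. Certainly 7 ∣ 7, but 8 ∤ 7.

(←) This fails: take n = 8. Both 8 ∣ 8 and 4 ∣ 8, yet 8 is not a multiple of 7 (since 8 = 1·7 + 1), so 7 ∤ 8.

Neither implication holds.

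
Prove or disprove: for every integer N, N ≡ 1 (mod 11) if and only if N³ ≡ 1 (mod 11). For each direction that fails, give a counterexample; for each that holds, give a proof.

(⇒) Suppose N ≡ 1 (mod 11). Write N = 11j + 1. Then (11j + 1)³ = 1331j³ + 363j² + 33j + 1 = 11(121j³ + 33j² + 3j) + 1, so N³ ≡ 1 (mod 11).

(⇐) For the converse, argue contrapositively. If N ≢ 1 (mod 11), then N is congruent to one of 0, 2, 3, 4, 5, 6, 7, 8, 9, 10 modulo 11, and these give N³ ≡ 0, 8, 5, 9, 4, 7, 2, 6, 3, 10 respectively — never 1.

Both directions hold; the statement is true.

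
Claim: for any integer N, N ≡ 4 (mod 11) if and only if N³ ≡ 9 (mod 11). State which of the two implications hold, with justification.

(→) Suppose N ≡ 4 (mod 11). Write N = 11j + 4. Then (11j + 4)³ = 1331j³ + 1452j² + 528j + 64 = 11(121j³ + 132j² + 48j + 5) + 9, so N³ ≡ 9 (mod 11).

(←) For the converse, argue contrapositively. If N ≢ 4 (mod 11), then N is congruent to one of 0, 1, 2, 3, 5, 6, 7, 8, 9, 10 modulo 11, and these give N³ ≡ 0, 1, 8, 5, 4, 7, 2, 6, 3, 10 respectively — never 9.

Both directions hold.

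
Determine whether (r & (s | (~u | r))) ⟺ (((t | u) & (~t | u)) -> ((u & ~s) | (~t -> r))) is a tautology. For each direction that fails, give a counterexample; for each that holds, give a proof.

(⇒) holds; (⇐) fails.

(⟸) This fails. Under s = F, t = F, u = F, r = F, the left side is false but the right side is true.

(⟹) Assume the antecedent. If r is true, the consequent reduces to true regardless of the other variables. If r is false, the antecedent cannot hold. Either way the consequent holds.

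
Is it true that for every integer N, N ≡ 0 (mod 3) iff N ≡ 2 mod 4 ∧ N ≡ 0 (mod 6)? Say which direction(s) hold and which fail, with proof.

Converse. If N ≡ 2 (mod 4) and N ≡ 0 (mod 6), then by the Chinese remainder theorem N ≡ 6 (mod 12). Since 6 ≡ 0 (mod 3) and 3 ∣ 12, we get N ≡ 0 (mod 3).

Forward direction. This fails: N = 0 gives 0 ≡ 0 (mod 3) but 0 ≡ 0 (mod 4), so the conjunction on the right does not hold.

The forward direction fails; the converse holds.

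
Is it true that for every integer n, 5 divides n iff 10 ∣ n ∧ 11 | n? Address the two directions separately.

(⇒) fails; (⇐) holds.

[⇒] This fails: take n = 5. Certainly 5 ∣ 5, but 10 ∤ 5.

[⇐] Suppose 10 ∣ n and 11 ∣ n. Any common multiple of 10 and 11 is a multiple of their lcm; here gcd(10, 11) = 1, so lcm(10, 11) = 10·11 = 110, so 110 ∣ n. Since 5 ∣ 110, it follows that 5 ∣ n.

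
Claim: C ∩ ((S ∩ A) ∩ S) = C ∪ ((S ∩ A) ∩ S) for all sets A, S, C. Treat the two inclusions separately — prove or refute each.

(⟸) This inclusion fails. Take A = {1}, S = {1}, C = ∅; then 1 ∈ C ∪ ((S ∩ A) ∩ S) but 1 ∉ C ∩ ((S ∩ A) ∩ S).

(⟹) Let x ∈ C ∩ ((S ∩ A) ∩ S). Then x ∈ A ∩ S ∩ C, from which x ∈ C ∪ ((S ∩ A) ∩ S).

Only the forward inclusion holds.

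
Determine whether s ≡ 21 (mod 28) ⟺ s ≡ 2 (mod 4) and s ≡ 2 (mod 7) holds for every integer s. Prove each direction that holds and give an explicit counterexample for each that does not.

Both directions fail.

(⟹) This fails: s = 21 gives 21 ≡ 21 (mod 28) but 21 ≡ 1 (mod 4), so the conjunction on the right does not hold.

(⟸) This fails: s = 2 satisfies both congruences on the right (2 ≡ 2 mod 4 and 2 ≡ 2 mod 7) yet 2 ≡ 2 (mod 28), not 21.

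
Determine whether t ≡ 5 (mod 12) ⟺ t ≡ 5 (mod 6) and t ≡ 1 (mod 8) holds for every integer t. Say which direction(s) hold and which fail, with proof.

(⟹) This fails: t = 5 gives 5 ≡ 5 (mod 12) but 5 ≡ 5 (mod 8), so the conjunction on the right does not hold.

(⟸) Conversely, if t ≡ 5 (mod 6) and t ≡ 1 (mod 8), then by the Chinese remainder theorem t ≡ 17 (mod 24). Since 17 ≡ 5 (mod 12) and 12 ∣ 24, we get t ≡ 5 (mod 12).

The forward direction fails; the converse holds.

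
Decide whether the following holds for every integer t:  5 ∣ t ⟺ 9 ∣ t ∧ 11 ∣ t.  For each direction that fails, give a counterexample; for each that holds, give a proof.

Neither implication holds.

(⇒) This fails: take t = 5. Certainly 5 ∣ 5, but 9 ∤ 5.

(⇐) This fails: take t = 99. Both 9 ∣ 99 and 11 ∣ 99, yet 99 is not a multiple of 5 (since 99 = 19·5 + 4), so 5 ∤ 99.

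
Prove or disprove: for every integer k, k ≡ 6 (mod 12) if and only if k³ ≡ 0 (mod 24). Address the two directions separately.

The forward direction holds; the converse fails.

(⟹) Suppose k ≡ 6 (mod 12). Working modulo 24, k ∈ {6, 18}; for each such r, r³ ≡ 0 (mod 24).

(⟸) This fails: take k = 0. Then 0³ = 0 ≡ 0 (mod 24), yet 0 ≡ 0 (mod 12), not 6.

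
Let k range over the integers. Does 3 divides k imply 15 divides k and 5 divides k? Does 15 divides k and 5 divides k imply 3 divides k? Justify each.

Not equivalent: only (⇐) holds.

(⟹) This fails: take k = 3. Certainly 3 ∣ 3, but 15 ∤ 3.

(⟸) Suppose 15 ∣ k and 5 ∣ k. Any common multiple of 15 and 5 is a multiple of their lcm; here lcm(15, 5) = 15·5/gcd(15, 5) = 75/5 = 15, so 15 ∣ k. Since 3 ∣ 15, it follows that 3 ∣ k.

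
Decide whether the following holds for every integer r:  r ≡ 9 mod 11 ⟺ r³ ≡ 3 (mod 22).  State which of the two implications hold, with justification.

(→) This fails: take r = 20. Then 20 ≡ 9 (mod 11), but 20³ = 8000 ≡ 14 (mod 22), not 3.

(←) Conversely, the residues r modulo 22 with r³ ≡ 3 (mod 22) are exactly {9}, and each is ≡ 9 (mod 11).

Not equivalent: only (⇐) holds.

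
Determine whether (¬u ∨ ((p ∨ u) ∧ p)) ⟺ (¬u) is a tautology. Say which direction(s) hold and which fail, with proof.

[⇒] This fails. Under p = T, u = T, the left side is true but the right side is false.

[⇐] Assume the antecedent. If p is true, ¬u ∨ ((p ∨ u) ∧ p) reduces to true regardless of the other variables. If p is false, the antecedent forces (p = F, u = F), and ¬u ∨ ((p ∨ u) ∧ p) holds there. Either way ¬u ∨ ((p ∨ u) ∧ p) holds.

Not equivalent: only (⇐) holds.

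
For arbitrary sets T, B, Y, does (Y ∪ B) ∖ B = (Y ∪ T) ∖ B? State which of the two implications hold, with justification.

(⊆) holds; (⊇) fails.

Reverse inclusion. This inclusion fails. Take T = {1}, B = ∅, Y = ∅; then 1 ∈ (Y ∪ T) ∖ B but 1 ∉ (Y ∪ B) ∖ B.

Forward inclusion. Let x ∈ (Y ∪ B) ∖ B. Then either x ∈ Y and x ∉ T, B; or x ∈ T ∩ Y and x ∉ B. In each case x ∈ (Y ∪ T) ∖ B, so (Y ∪ B) ∖ B ⊆ (Y ∪ T) ∖ B.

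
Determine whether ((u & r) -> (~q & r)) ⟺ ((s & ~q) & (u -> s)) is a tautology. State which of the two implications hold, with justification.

(⟹) This fails. Under q = F, u = F, r = F, s = F, the left side is true but the right side is false.

(⟸) Assume the antecedent. If q is true, the antecedent cannot hold. If q is false, (u & r) -> (~q & r) reduces to true regardless of the other variables. Either way (u & r) -> (~q & r) holds.

Not equivalent: only (⇐) holds.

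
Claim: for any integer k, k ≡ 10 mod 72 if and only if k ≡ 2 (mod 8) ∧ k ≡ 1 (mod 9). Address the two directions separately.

Both directions hold; the statement is true.

Forward direction. Suppose k ≡ 10 (mod 72); write k = 72j + 10. Since 8 ∣ 72, reducing mod 8 gives k ≡ 10 ≡ 2 (mod 8); since 9 ∣ 72, reducing mod 9 gives k ≡ 10 ≡ 1 (mod 9).

Converse. If k ≡ 2 (mod 8) and k ≡ 1 (mod 9), then by the Chinese remainder theorem k ≡ 10 (mod 72). This is exactly k ≡ 10 (mod 72).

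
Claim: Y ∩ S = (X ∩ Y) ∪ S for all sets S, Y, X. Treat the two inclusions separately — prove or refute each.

Forward inclusion. Let x ∈ Y ∩ S. Then either x ∈ S ∩ Y and x ∉ X; or x ∈ S ∩ Y ∩ X. In each case x ∈ (X ∩ Y) ∪ S, so Y ∩ S ⊆ (X ∩ Y) ∪ S.

Reverse inclusion. This inclusion fails. Take S = {1}, Y = ∅, X = ∅; then 1 ∈ (X ∩ Y) ∪ S but 1 ∉ Y ∩ S.

(⊆) holds; (⊇) fails.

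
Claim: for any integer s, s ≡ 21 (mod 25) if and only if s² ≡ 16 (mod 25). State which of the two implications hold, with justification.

(⇐) This fails: take s = 4. Then 4² = 16 ≡ 16 (mod 25), yet 4 ≡ 4 (mod 25), not 21.

(⇒) Suppose s ≡ 21 (mod 25). Write s = 25j + 21. Then (25j + 21)² = 625j² + 1050j + 441 = 25(25j² + 42j + 17) + 16, so s² ≡ 16 (mod 25).

(⇒) holds; (⇐) fails.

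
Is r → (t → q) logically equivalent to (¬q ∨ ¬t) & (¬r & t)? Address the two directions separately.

Only the converse holds.

Forward direction. This fails. Under r = F, q = F, t = F, the left side is true but the right side is false.

Converse. Assume the antecedent. If r is true, the antecedent cannot hold. If r is false, r → (t → q) reduces to true regardless of the other variables. Either way r → (t → q) holds.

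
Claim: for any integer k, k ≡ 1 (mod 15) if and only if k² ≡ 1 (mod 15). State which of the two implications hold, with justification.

(→) Suppose k ≡ 1 (mod 15). Write k = 15j + 1. Then (15j + 1)² = 225j² + 30j + 1 = 15(15j² + 2j) + 1, so k² ≡ 1 (mod 15).

(←) This fails: take k = 4. Then 4² = 16 ≡ 1 (mod 15), yet 4 ≡ 4 (mod 15), not 1.

Only the forward direction holds.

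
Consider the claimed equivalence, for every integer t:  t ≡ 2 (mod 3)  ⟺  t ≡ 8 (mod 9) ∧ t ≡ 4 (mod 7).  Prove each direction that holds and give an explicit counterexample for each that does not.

Forward direction. This fails: t = 2 gives 2 ≡ 2 (mod 3) but 2 ≡ 2 (mod 9), so the conjunction on the right does not hold.

Converse. If t ≡ 8 (mod 9) and t ≡ 4 (mod 7), then by the Chinese remainder theorem t ≡ 53 (mod 63). Since 53 ≡ 2 (mod 3) and 3 ∣ 63, we get t ≡ 2 (mod 3).

The forward direction fails; the converse holds.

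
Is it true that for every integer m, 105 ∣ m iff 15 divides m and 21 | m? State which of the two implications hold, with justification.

Both directions hold.

(←) Suppose 15 ∣ m and 21 ∣ m. Any common multiple of 15 and 21 is a multiple of their lcm; here lcm(15, 21) = 15·21/gcd(15, 21) = 315/3 = 105, so 105 ∣ m.

(→) If 105 ∣ m, write m = 105q. Since 105 = 7·15, m = 15·(7q), so 15 ∣ m; and since 105 = 5·21, m = 21·(5q), so 21 ∣ m.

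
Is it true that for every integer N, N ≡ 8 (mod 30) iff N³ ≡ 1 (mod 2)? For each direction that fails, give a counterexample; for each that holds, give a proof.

(→) This fails: take N = 8. Then 8 ≡ 8 (mod 30), but 8³ = 512 ≡ 0 (mod 2), not 1.

(←) This fails: take N = 1. Then 1³ = 1 ≡ 1 (mod 2), yet 1 ≡ 1 (mod 30), not 8.

Neither implication holds.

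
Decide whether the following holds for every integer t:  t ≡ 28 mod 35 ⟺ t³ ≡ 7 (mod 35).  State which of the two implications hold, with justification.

(⟹) Suppose t ≡ 28 mod 35. Write t = 35j + 28. Then (35j + 28)³ = 42875j³ + 102900j² + 82320j + 21952 = 35(1225j³ + 2940j² + 2352j + 627) + 7, so t³ ≡ 7 (mod 35).

(⟸) Conversely, suppose t³ ≡ 7 (mod 35). The only residue r in {0, …, 34} with r³ ≡ 7 (mod 35) is r = 28, so t ≡ 28 (mod 35).

The biconditional holds.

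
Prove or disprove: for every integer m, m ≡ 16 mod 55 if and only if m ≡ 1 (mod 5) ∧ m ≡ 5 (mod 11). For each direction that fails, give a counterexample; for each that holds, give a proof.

(⇒) Suppose m ≡ 16 (mod 55); write m = 55j + 16. Since 5 ∣ 55, reducing mod 5 gives m ≡ 16 ≡ 1 (mod 5); since 11 ∣ 55, reducing mod 11 gives m ≡ 16 ≡ 5 (mod 11).

(⇐) Conversely, if m ≡ 1 (mod 5) and m ≡ 5 (mod 11), then by the Chinese remainder theorem m ≡ 16 (mod 55). This is exactly m ≡ 16 (mod 55).

Both directions hold; the statement is true.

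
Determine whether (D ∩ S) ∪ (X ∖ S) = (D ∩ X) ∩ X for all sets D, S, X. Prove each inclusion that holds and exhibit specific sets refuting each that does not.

The sets are not equal: only the reverse inclusion holds.

Forward inclusion. This inclusion fails. Take D = {1}, S = {1}, X = ∅; then 1 ∈ (D ∩ S) ∪ (X ∖ S) but 1 ∉ (D ∩ X) ∩ X.

Reverse inclusion. Let x ∈ (D ∩ X) ∩ X. Then either x ∈ D ∩ X and x ∉ S; or x ∈ D ∩ S ∩ X. In each case x ∈ (D ∩ S) ∪ (X ∖ S), so (D ∩ X) ∩ X ⊆ (D ∩ S) ∪ (X ∖ S).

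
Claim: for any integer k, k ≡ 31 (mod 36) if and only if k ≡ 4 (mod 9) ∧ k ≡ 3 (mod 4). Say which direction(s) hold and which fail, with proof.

[⇐] If k ≡ 4 (mod 9) and k ≡ 3 (mod 4), then by the Chinese remainder theorem k ≡ 31 (mod 36). This is exactly k ≡ 31 (mod 36).

[⇒] Suppose k ≡ 31 (mod 36); write k = 36j + 31. Since 9 ∣ 36, reducing mod 9 gives k ≡ 31 ≡ 4 (mod 9); since 4 ∣ 36, reducing mod 4 gives k ≡ 31 ≡ 3 (mod 4).

Equivalent; both directions hold.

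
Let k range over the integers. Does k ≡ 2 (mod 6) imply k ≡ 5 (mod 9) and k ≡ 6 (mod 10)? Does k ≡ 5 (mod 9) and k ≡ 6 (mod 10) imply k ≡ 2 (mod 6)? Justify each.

[⇒] This fails: k = 32 gives 32 ≡ 2 (mod 6) but 32 ≡ 2 (mod 10), so the conjunction on the right does not hold.

[⇐] Conversely, if k ≡ 5 (mod 9) and k ≡ 6 (mod 10), then by the Chinese remainder theorem k ≡ 86 (mod 90). Since 86 ≡ 2 (mod 6) and 6 ∣ 90, we get k ≡ 2 (mod 6).

Only the converse holds.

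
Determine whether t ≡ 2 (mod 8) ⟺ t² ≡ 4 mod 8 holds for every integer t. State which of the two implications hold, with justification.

(←) This fails: take t = 6. Then 6² = 36 ≡ 4 (mod 8), yet 6 ≡ 6 (mod 8), not 2.

(→) Suppose t ≡ 2 (mod 8). Write t = 8j + 2. Then (8j + 2)² = 64j² + 32j + 4 = 8(8j² + 4j) + 4, so t² ≡ 4 (mod 8).

The forward direction holds; the converse fails.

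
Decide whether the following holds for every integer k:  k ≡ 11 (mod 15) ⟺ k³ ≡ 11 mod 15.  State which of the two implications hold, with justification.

Equivalent; both directions hold.

(←) Suppose k³ ≡ 11 (mod 15). The only residue r in {0, …, 14} with r³ ≡ 11 (mod 15) is r = 11, so k ≡ 11 (mod 15).

(→) Suppose k ≡ 11 (mod 15). Write k = 15j + 11. Then (15j + 11)³ = 3375j³ + 7425j² + 5445j + 1331 = 15(225j³ + 495j² + 363j + 88) + 11, so k³ ≡ 11 (mod 15).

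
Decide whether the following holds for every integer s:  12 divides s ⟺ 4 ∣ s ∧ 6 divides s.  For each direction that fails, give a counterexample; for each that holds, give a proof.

The biconditional holds.

(→) If 12 ∣ s, write s = 12q. Since 12 = 3·4, s = 4·(3q), so 4 ∣ s; and since 12 = 2·6, s = 6·(2q), so 6 ∣ s.

(←) Suppose 4 ∣ s and 6 ∣ s. Any common multiple of 4 and 6 is a multiple of their lcm; here lcm(4, 6) = 4·6/gcd(4, 6) = 24/2 = 12, so 12 ∣ s.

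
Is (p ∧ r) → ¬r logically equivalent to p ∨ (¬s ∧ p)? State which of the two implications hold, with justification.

Forward direction. This fails. Under r = F, s = F, p = F, the left side is true but the right side is false.

Converse. This fails. Under r = T, s = F, p = T, the left side is false but the right side is true.

Neither direction holds.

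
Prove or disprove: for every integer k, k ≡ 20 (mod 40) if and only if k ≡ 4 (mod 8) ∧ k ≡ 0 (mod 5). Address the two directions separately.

The biconditional holds.

[⇒] Suppose k ≡ 20 (mod 40); write k = 40j + 20. Since 8 ∣ 40, reducing mod 8 gives k ≡ 20 ≡ 4 (mod 8); since 5 ∣ 40, reducing mod 5 gives k ≡ 20 ≡ 0 (mod 5).

[⇐] Conversely, if k ≡ 4 (mod 8) and k ≡ 0 (mod 5), then by the Chinese remainder theorem k ≡ 20 (mod 40). This is exactly k ≡ 20 (mod 40).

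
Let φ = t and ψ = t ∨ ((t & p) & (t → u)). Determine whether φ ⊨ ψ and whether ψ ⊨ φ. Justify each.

The biconditional holds.

(⟹) Assume the antecedent. If p is true, the antecedent forces (p = T, u = F, t = T) or (p = T, u = T, t = T), and t ∨ ((t & p) & (t → u)) holds there. If p is false, the antecedent forces (p = F, u = F, t = T) or (p = F, u = T, t = T), and t ∨ ((t & p) & (t → u)) holds there. Either way t ∨ ((t & p) & (t → u)) holds.

(⟸) Assume the antecedent. If p is true, the antecedent forces (p = T, u = F, t = T) or (p = T, u = T, t = T), and t holds there. If p is false, the antecedent forces (p = F, u = F, t = T) or (p = F, u = T, t = T), and t holds there. Either way t holds.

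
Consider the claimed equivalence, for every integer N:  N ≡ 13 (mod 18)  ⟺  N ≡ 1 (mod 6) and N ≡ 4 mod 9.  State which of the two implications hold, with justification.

Equivalent; both directions hold.

[⇒] Suppose N ≡ 13 (mod 18); write N = 18j + 13. Since 6 ∣ 18, reducing mod 6 gives N ≡ 13 ≡ 1 (mod 6); since 9 ∣ 18, reducing mod 9 gives N ≡ 13 ≡ 4 (mod 9).

[⇐] Conversely, if N ≡ 1 (mod 6) and N ≡ 4 (mod 9), then by the Chinese remainder theorem N ≡ 13 (mod 18). This is exactly N ≡ 13 (mod 18).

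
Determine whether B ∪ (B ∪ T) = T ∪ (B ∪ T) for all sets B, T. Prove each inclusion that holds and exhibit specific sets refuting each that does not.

Reverse inclusion. Let x ∈ T ∪ (B ∪ T). Then either x ∈ B and x ∉ T; or x ∈ T and x ∉ B; or x ∈ B ∩ T. In each case x ∈ B ∪ (B ∪ T), so T ∪ (B ∪ T) ⊆ B ∪ (B ∪ T).

Forward inclusion. Let x ∈ B ∪ (B ∪ T). Then either x ∈ B and x ∉ T; or x ∈ T and x ∉ B; or x ∈ B ∩ T. In each case x ∈ T ∪ (B ∪ T), so B ∪ (B ∪ T) ⊆ T ∪ (B ∪ T).

Both inclusions hold.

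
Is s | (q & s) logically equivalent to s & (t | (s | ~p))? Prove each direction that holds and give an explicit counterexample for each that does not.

Both directions hold; the statement is true.

(⇒) Assume the antecedent. If s is true, s & (t | (s | ~p)) reduces to true regardless of the other variables. If s is false, the antecedent cannot hold. Either way s & (t | (s | ~p)) holds.

(⇐) Assume the antecedent. If s is true, s | (q & s) reduces to true regardless of the other variables. If s is false, the antecedent cannot hold. Either way s | (q & s) holds.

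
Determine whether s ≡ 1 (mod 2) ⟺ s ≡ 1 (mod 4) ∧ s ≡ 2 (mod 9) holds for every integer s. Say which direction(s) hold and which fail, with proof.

Forward direction. This fails: s = 1 gives 1 ≡ 1 (mod 2) but 1 ≡ 1 (mod 9), so the conjunction on the right does not hold.

Converse. If s ≡ 1 (mod 4) and s ≡ 2 (mod 9), then by the Chinese remainder theorem s ≡ 29 (mod 36). Since 29 ≡ 1 (mod 2) and 2 ∣ 36, we get s ≡ 1 (mod 2).

Not equivalent: only (⇐) holds.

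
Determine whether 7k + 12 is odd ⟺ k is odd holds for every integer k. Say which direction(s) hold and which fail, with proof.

Both directions hold.

(⇒) Suppose 7k + 12 is odd. Since 7 is odd, 7k and k have the same parity, so 7k + 12 ≡ k + 12 (mod 2). As 12 is even, 7k + 12 is odd exactly when k is odd. Thus k is odd.

(⇐) Conversely, suppose k is odd; write k = 2j + 1. Then 7k + 12 = 7·(2j + 1) + 12 = 2·7j + 19, which is odd.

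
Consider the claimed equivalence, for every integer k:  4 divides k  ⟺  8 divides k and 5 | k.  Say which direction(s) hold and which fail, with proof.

Only the converse holds.

Converse. Suppose 8 ∣ k and 5 ∣ k. Any common multiple of 8 and 5 is a multiple of their lcm; here gcd(8, 5) = 1, so lcm(8, 5) = 8·5 = 40, so 40 ∣ k. Since 4 ∣ 40, it follows that 4 ∣ k.

Forward direction. This fails: take k = 4. Certainly 4 ∣ 4, but 8 ∤ 4.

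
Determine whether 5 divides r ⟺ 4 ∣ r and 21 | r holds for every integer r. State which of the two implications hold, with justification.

Neither implication holds.

(→) This fails: take r = 5. Certainly 5 ∣ 5, but 4 ∤ 5.

(←) This fails: take r = 84. Both 4 ∣ 84 and 21 ∣ 84, yet 84 is not a multiple of 5 (since 84 = 16·5 + 4), so 5 ∤ 84.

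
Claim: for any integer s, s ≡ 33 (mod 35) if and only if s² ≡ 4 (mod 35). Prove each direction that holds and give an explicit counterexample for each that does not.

(⟹) Suppose s ≡ 33 (mod 35). Write s = 35j + 33. Then (35j + 33)² = 1225j² + 2310j + 1089 = 35(35j² + 66j + 31) + 4, so s² ≡ 4 (mod 35).

(⟸) This fails: take s = 2. Then 2² = 4 ≡ 4 (mod 35), yet 2 ≡ 2 (mod 35), not 33.

Not equivalent: only (⇒) holds.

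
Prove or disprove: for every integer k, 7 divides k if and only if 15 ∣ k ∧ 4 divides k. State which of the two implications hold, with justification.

Neither implication holds.

(→) This fails: take k = 7. Certainly 7 ∣ 7, but 15 ∤ 7.

(←) This fails: take k = 60. Both 15 ∣ 60 and 4 ∣ 60, yet 60 is not a multiple of 7 (since 60 = 8·7 + 4), so 7 ∤ 60.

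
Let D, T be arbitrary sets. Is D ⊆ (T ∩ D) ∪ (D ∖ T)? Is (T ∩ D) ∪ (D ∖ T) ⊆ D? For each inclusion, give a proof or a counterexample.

Both inclusions hold; the sets are equal.

(⊆) Let x ∈ D. Then either x ∈ D and x ∉ T; or x ∈ D ∩ T. In each case x ∈ (T ∩ D) ∪ (D ∖ T), so D ⊆ (T ∩ D) ∪ (D ∖ T).

(⊇) Let x ∈ (T ∩ D) ∪ (D ∖ T). Then either x ∈ D and x ∉ T; or x ∈ D ∩ T. In each case x ∈ D, so (T ∩ D) ∪ (D ∖ T) ⊆ D.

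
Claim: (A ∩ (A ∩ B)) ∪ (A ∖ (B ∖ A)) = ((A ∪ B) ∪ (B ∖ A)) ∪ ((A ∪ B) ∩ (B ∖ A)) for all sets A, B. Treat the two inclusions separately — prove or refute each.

(⟹) Let x ∈ (A ∩ (A ∩ B)) ∪ (A ∖ (B ∖ A)). Then either x ∈ A and x ∉ B; or x ∈ A ∩ B. In each case x ∈ ((A ∪ B) ∪ (B ∖ A)) ∪ ((A ∪ B) ∩ (B ∖ A)), so (A ∩ (A ∩ B)) ∪ (A ∖ (B ∖ A)) ⊆ ((A ∪ B) ∪ (B ∖ A)) ∪ ((A ∪ B) ∩ (B ∖ A)).

(⟸) This inclusion fails. Take A = ∅, B = {1}; then 1 ∈ ((A ∪ B) ∪ (B ∖ A)) ∪ ((A ∪ B) ∩ (B ∖ A)) but 1 ∉ (A ∩ (A ∩ B)) ∪ (A ∖ (B ∖ A)).

(⊆) holds; (⊇) fails.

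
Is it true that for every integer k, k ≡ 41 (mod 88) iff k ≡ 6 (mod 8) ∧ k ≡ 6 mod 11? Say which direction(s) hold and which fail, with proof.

(⟹) This fails: k = 41 gives 41 ≡ 41 (mod 88) but 41 ≡ 1 (mod 8), so the conjunction on the right does not hold.

(⟸) This fails: k = 6 satisfies both congruences on the right (6 ≡ 6 mod 8 and 6 ≡ 6 mod 11) yet 6 ≡ 6 (mod 88), not 41.

Both directions fail.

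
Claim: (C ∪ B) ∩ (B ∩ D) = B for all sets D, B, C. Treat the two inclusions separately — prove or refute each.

(⊆) Let x ∈ (C ∪ B) ∩ (B ∩ D). Then either x ∈ D ∩ B and x ∉ C; or x ∈ D ∩ B ∩ C. In each case x ∈ B, so (C ∪ B) ∩ (B ∩ D) ⊆ B.

(⊇) This inclusion fails. Take D = ∅, B = {1}, C = ∅; then 1 ∈ B but 1 ∉ (C ∪ B) ∩ (B ∩ D).

(⊆) holds; (⊇) fails.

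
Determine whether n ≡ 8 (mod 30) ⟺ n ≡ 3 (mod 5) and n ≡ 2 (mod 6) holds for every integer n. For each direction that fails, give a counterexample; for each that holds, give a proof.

Both implications hold.

(→) Suppose n ≡ 8 (mod 30); write n = 30j + 8. Since 5 ∣ 30, reducing mod 5 gives n ≡ 8 ≡ 3 (mod 5); since 6 ∣ 30, reducing mod 6 gives n ≡ 8 ≡ 2 (mod 6).

(←) Conversely, if n ≡ 3 (mod 5) and n ≡ 2 (mod 6), then by the Chinese remainder theorem n ≡ 8 (mod 30). This is exactly n ≡ 8 (mod 30).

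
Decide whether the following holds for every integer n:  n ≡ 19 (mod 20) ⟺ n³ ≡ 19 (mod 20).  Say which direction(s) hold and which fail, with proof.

[⇒] Suppose n ≡ 19 (mod 20). Write n = 20j + 19. Then (20j + 19)³ = 8000j³ + 22800j² + 21660j + 6859 = 20(400j³ + 1140j² + 1083j + 342) + 19, so n³ ≡ 19 (mod 20).

[⇐] Conversely, suppose n³ ≡ 19 (mod 20). The only residue r in {0, …, 19} with r³ ≡ 19 (mod 20) is r = 19, so n ≡ 19 (mod 20).

Both implications hold.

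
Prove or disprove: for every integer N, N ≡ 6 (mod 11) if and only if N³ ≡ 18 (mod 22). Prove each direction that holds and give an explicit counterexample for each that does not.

(←) The residues r modulo 22 with r³ ≡ 18 (mod 22) are exactly {6}, and each is ≡ 6 (mod 11).

(→) This fails: take N = 17. Then 17 ≡ 6 (mod 11), but 17³ = 4913 ≡ 7 (mod 22), not 18.

Not equivalent: only (⇐) holds.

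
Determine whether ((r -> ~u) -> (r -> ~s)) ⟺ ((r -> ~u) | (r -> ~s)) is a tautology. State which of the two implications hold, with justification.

Neither implication holds.

(⇒) This fails. Under u = T, s = T, r = T, the left side is true but the right side is false.

(⇐) This fails. Under u = F, s = T, r = T, the left side is false but the right side is true.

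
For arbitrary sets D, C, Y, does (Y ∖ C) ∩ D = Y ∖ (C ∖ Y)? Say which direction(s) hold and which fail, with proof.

(⊆) holds; (⊇) fails.

(⟹) Let x ∈ (Y ∖ C) ∩ D. Then x ∈ D ∩ Y and x ∉ C, from which x ∈ Y ∖ (C ∖ Y).

(⟸) This inclusion fails. Take D = ∅, C = ∅, Y = {1}; then 1 ∈ Y ∖ (C ∖ Y) but 1 ∉ (Y ∖ C) ∩ D.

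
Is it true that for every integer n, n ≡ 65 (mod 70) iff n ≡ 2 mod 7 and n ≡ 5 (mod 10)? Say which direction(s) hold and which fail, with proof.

Both implications hold.

Forward direction. Suppose n ≡ 65 (mod 70); write n = 70j + 65. Since 7 ∣ 70, reducing mod 7 gives n ≡ 65 ≡ 2 (mod 7); since 10 ∣ 70, reducing mod 10 gives n ≡ 65 ≡ 5 (mod 10).

Converse. If n ≡ 2 (mod 7) and n ≡ 5 (mod 10), then by the Chinese remainder theorem n ≡ 65 (mod 70). This is exactly n ≡ 65 (mod 70).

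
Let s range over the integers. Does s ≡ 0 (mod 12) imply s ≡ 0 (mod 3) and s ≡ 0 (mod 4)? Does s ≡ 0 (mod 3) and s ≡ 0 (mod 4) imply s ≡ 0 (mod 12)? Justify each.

Both implications hold.

(⇒) Suppose s ≡ 0 (mod 12); write s = 12j + 0. Since 3 ∣ 12, reducing mod 3 gives s ≡ 0 (mod 3); since 4 ∣ 12, reducing mod 4 gives s ≡ 0 (mod 4).

(⇐) Conversely, if s ≡ 0 (mod 3) and s ≡ 0 (mod 4), then by the Chinese remainder theorem s ≡ 0 (mod 12). This is exactly s ≡ 0 (mod 12).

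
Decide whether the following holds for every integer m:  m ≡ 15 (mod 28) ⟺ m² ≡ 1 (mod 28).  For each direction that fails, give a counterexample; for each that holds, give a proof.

Only the forward implication holds.

(⟹) Suppose m ≡ 15 (mod 28). Write m = 28j + 15. Then (28j + 15)² = 784j² + 840j + 225 = 28(28j² + 30j + 8) + 1, so m² ≡ 1 (mod 28).

(⟸) This fails: take m = 1. Then 1² = 1 ≡ 1 (mod 28), yet 1 ≡ 1 (mod 28), not 15.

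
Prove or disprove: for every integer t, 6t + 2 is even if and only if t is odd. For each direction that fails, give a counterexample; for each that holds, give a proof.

The forward direction fails; the converse holds.

(⇒) This fails: take t = 4. Then 6t + 2 = 26, which is even, yet t = 4 is even, not odd.

(⇐) Suppose t is odd. Since 6 is even, 6t is even for every t, so 6t + 2 has the same parity as 2, which is even. Hence 6t + 2 is even.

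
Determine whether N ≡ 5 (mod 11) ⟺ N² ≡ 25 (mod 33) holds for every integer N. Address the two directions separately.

[⇒] This fails: take N = 27. Then 27 ≡ 5 (mod 11), but 27² = 729 ≡ 3 (mod 33), not 25.

[⇐] This fails: take N = 17. Then 17² = 289 ≡ 25 (mod 33), yet 17 ≡ 6 (mod 11), not 5.

(⇒) fails and (⇐) fails.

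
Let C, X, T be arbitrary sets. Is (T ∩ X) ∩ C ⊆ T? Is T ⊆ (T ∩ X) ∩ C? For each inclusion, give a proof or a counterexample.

(⊆) holds; (⊇) fails.

(⟹) Let x ∈ (T ∩ X) ∩ C. Then x ∈ C ∩ X ∩ T, from which x ∈ T.

(⟸) This inclusion fails. Take C = ∅, X = ∅, T = {1}; then 1 ∈ T but 1 ∉ (T ∩ X) ∩ C.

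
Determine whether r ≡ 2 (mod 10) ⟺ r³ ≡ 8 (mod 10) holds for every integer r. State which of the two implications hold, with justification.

(⟸) Suppose r³ ≡ 8 (mod 10). The only residue r in {0, …, 9} with r³ ≡ 8 (mod 10) is r = 2, so r ≡ 2 (mod 10).

(⟹) Suppose r ≡ 2 (mod 10). Write r = 10j + 2. Then (10j + 2)³ = 1000j³ + 600j² + 120j + 8 = 10(100j³ + 60j² + 12j) + 8, so r³ ≡ 8 (mod 10).

Both directions hold.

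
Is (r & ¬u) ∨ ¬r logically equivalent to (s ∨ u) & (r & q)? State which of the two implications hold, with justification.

Neither implication holds.

(⇒) This fails. Under q = F, r = F, s = F, u = F, the left side is true but the right side is false.

(⇐) This fails. Under q = T, r = T, s = F, u = T, the left side is false but the right side is true.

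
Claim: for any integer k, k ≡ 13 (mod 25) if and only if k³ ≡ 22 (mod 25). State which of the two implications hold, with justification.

Both implications hold.

(→) Suppose k ≡ 13 (mod 25). Write k = 25j + 13. Then (25j + 13)³ = 15625j³ + 24375j² + 12675j + 2197 = 25(625j³ + 975j² + 507j + 87) + 22, so k³ ≡ 22 (mod 25).

(←) Conversely, suppose k³ ≡ 22 (mod 25). The only residue r in {0, …, 24} with r³ ≡ 22 (mod 25) is r = 13, so k ≡ 13 (mod 25).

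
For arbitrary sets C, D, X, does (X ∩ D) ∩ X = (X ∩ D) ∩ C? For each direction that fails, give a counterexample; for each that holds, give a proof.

(⟸) Let x ∈ (X ∩ D) ∩ C. Then x ∈ C ∩ D ∩ X, from which x ∈ (X ∩ D) ∩ X.

(⟹) This inclusion fails. Take C = ∅, D = {1}, X = {1}; then 1 ∈ (X ∩ D) ∩ X but 1 ∉ (X ∩ D) ∩ C.

Only the reverse inclusion holds.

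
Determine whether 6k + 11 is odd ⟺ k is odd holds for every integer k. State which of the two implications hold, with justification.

Not equivalent: only (⇐) holds.

(⟹) This fails: take k = 4. Then 6k + 11 = 35, which is odd, yet k = 4 is even, not odd.

(⟸) Suppose k is odd. Since 6 is even, 6k is even for every k, so 6k + 11 has the same parity as 11, which is odd. Hence 6k + 11 is odd.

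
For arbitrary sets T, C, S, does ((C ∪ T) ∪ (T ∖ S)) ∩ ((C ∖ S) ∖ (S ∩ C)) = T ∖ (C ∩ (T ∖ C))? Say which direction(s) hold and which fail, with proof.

(⊆) fails and (⊇) fails.

Forward inclusion. This inclusion fails. Take T = ∅, C = {1}, S = ∅; then 1 ∈ ((C ∪ T) ∪ (T ∖ S)) ∩ ((C ∖ S) ∖ (S ∩ C)) but 1 ∉ T ∖ (C ∩ (T ∖ C)).

Reverse inclusion. This inclusion fails. Take T = {1}, C = ∅, S = ∅; then 1 ∈ T ∖ (C ∩ (T ∖ C)) but 1 ∉ ((C ∪ T) ∪ (T ∖ S)) ∩ ((C ∖ S) ∖ (S ∩ C)).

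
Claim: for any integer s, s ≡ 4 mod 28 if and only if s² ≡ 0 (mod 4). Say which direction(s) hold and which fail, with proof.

(⟸) This fails: take s = 0. Then 0² = 0 ≡ 0 (mod 4), yet 0 ≡ 0 (mod 28), not 4.

(⟹) Suppose s ≡ 4 (mod 28). Then s² ≡ 4² = 16 (mod 28), and since 4 ∣ 28, also s² ≡ 0 (mod 4).

The forward direction holds; the converse fails.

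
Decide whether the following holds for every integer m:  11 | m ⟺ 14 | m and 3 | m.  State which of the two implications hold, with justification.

(→) This fails: take m = 11. Certainly 11 ∣ 11, but 14 ∤ 11.

(←) This fails: take m = 42. Both 14 ∣ 42 and 3 ∣ 42, yet 42 is not a multiple of 11 (since 42 = 3·11 + 9), so 11 ∤ 42.

(⇒) fails and (⇐) fails.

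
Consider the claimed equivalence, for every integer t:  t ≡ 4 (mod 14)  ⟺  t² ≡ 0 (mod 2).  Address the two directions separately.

The forward direction holds; the converse fails.

Forward direction. Suppose t ≡ 4 (mod 14). Then t² ≡ 4² = 16 (mod 14), and since 2 ∣ 14, also t² ≡ 0 (mod 2).

Converse. This fails: take t = 0. Then 0² = 0 ≡ 0 (mod 2), yet 0 ≡ 0 (mod 14), not 4.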